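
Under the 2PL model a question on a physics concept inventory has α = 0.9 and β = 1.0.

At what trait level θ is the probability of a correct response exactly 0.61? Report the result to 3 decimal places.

P(θ) = 1 / (1 + exp(−α(θ − β)))
logit = ln(0.6100/0.3900) = 0.4473
θ = β + logit/(α) = 1.0 + 0.4473/0.9000 = 1.4970

1.497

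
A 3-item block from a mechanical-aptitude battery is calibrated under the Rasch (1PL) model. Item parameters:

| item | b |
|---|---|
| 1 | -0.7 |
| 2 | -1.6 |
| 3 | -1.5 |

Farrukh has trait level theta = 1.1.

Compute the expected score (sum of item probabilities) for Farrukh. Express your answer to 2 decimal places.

P(theta) = 1 / (1 + exp(−(theta − b)))
P_1 = 1/(1+e^{-1.8000}) = 0.8581
P_2 = 1/(1+e^{-2.7000}) = 0.9370
P_3 = 1/(1+e^{-2.6000}) = 0.9309
E[score] = 0.8581 + 0.9370 + 0.9309 = 2.7260

2.73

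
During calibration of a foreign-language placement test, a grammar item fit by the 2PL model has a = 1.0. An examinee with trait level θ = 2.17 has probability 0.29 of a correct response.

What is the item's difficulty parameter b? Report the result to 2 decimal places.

3.07

P(θ) = 1 / (1 + exp(−a(θ − b)))
logit(0.29) = ln(0.29/0.71) = -0.8954
b = θ − logit/(a) = 2.17 − (-0.8954)/1.0000 = 3.0654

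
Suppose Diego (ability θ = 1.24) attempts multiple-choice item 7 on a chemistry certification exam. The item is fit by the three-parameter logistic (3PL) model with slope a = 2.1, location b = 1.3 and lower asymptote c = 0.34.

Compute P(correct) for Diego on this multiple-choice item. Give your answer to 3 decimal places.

P(θ) = c + (1 − c) · 1 / (1 + exp(−a(θ − b)))
Exponent: 2.1 × (1.24 − 1.3) = -0.1260
1/(1 + e^{0.1260}) = 0.4685
P = 0.34 + 0.66 × 0.4685 = 0.6492

0.649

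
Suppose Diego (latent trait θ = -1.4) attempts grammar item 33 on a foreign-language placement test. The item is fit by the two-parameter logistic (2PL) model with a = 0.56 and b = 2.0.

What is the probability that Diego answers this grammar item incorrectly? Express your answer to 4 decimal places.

P(θ) = 1 / (1 + exp(−a(θ − b)))
Exponent: 0.56 × (-1.4 − 2.0) = -1.9040
1/(1 + e^{1.9040}) = 0.1297
P(incorrect) = 1 − 0.1297 = 0.8703

0.8703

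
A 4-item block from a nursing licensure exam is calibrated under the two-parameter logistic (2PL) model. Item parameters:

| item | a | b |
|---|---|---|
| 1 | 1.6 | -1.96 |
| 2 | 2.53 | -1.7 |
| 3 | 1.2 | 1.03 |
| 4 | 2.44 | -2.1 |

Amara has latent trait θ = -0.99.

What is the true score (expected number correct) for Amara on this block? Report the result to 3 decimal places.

P(θ) = 1 / (1 + exp(−a(θ − b)))
P_1 = 1/(1+e^{-1.5520}) = 0.8252
P_2 = 1/(1+e^{-1.7963}) = 0.8577
P_3 = 1/(1+e^{2.4240}) = 0.0814
P_4 = 1/(1+e^{-2.7084}) = 0.9375
E[score] = 0.8252 + 0.8577 + 0.0814 + 0.9375 = 2.7018

2.702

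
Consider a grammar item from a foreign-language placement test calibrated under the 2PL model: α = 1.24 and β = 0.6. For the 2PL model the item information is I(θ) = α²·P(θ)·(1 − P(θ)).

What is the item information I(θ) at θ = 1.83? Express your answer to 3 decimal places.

0.226

P = 1/(1+e^{-1.5252}) = 0.8213
P(1−P) = 0.8213 × 0.1787 = 0.1468
I = α² × P(1−P) = 1.24² × 0.1468 = 0.22566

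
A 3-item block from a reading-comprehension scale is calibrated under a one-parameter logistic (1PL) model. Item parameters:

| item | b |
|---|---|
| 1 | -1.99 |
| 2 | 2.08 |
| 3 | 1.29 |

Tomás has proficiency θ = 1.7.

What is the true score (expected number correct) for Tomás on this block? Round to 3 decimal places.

1.983

P(θ) = 1 / (1 + exp(−(θ − b)))
P_1 = 1/(1+e^{-3.6900}) = 0.9756
P_2 = 1/(1+e^{0.3800}) = 0.4061
P_3 = 1/(1+e^{-0.4100}) = 0.6011
E[score] = 0.9756 + 0.4061 + 0.6011 = 1.9829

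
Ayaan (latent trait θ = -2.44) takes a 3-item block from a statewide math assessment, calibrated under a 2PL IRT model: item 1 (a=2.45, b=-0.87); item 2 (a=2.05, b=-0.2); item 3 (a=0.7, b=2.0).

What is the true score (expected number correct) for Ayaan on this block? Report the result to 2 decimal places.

P(θ) = 1 / (1 + exp(−a(θ − b)))
P_1 = 1/(1+e^{3.8465}) = 0.0209
P_2 = 1/(1+e^{4.5920}) = 0.0100
P_3 = 1/(1+e^{3.1080}) = 0.0428
E[score] = 0.0209 + 0.0100 + 0.0428 = 0.0737

0.07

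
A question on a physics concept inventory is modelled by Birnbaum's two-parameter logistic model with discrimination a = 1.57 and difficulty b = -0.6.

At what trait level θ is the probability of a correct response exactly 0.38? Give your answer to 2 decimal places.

-0.91

P(θ) = 1 / (1 + exp(−a(θ − b)))
logit = ln(0.3800/0.6200) = -0.4895
θ = b + logit/(a) = -0.6 + (-0.4895)/1.5700 = -0.9118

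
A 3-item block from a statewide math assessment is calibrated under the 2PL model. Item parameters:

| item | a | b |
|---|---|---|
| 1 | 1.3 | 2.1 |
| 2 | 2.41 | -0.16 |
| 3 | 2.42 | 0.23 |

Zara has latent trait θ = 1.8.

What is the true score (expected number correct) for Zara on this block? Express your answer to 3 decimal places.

P(θ) = 1 / (1 + exp(−a(θ − b)))
P_1 = 1/(1+e^{0.3900}) = 0.4037
P_2 = 1/(1+e^{-4.7236}) = 0.9912
P_3 = 1/(1+e^{-3.7994}) = 0.9781
E[score] = 0.4037 + 0.9912 + 0.9781 = 2.3730

2.373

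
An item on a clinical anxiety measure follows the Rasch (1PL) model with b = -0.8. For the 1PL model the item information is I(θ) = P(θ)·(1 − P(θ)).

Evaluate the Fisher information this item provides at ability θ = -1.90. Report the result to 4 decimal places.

0.1874

P = 1/(1+e^{1.1000}) = 0.2497
P(1−P) = 0.2497 × 0.7503 = 0.1874
I = P(1−P) = 0.18737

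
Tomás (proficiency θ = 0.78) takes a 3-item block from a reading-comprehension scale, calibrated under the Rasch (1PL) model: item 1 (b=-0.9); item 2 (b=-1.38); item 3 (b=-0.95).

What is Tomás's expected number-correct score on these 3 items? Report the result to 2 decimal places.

P(θ) = 1 / (1 + exp(−(θ − b)))
P_1 = 1/(1+e^{-1.6800}) = 0.8429
P_2 = 1/(1+e^{-2.1600}) = 0.8966
P_3 = 1/(1+e^{-1.7300}) = 0.8494
E[score] = 0.8429 + 0.8966 + 0.8494 = 2.5889

2.59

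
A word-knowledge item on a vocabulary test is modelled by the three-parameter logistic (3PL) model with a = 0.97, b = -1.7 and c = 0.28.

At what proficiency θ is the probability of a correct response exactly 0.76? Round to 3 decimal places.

-0.985

P(θ) = c + (1 − c) · 1 / (1 + exp(−a(θ − b)))
Remove guessing floor: (0.76 − 0.28)/(1 − 0.28) = 0.6667
logit = ln(0.6667/0.3333) = 0.6931
θ = b + logit/(a) = -1.7 + 0.6931/0.9700 = -0.9854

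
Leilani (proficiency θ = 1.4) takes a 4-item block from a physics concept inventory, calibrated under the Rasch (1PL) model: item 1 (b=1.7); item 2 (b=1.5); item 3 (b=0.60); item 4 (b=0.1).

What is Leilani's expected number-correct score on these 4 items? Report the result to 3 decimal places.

P(θ) = 1 / (1 + exp(−(θ − b)))
P_1 = 1/(1+e^{0.3000}) = 0.4256
P_2 = 1/(1+e^{0.1000}) = 0.4750
P_3 = 1/(1+e^{-0.8000}) = 0.6900
P_4 = 1/(1+e^{-1.3000}) = 0.7858
E[score] = 0.4256 + 0.4750 + 0.6900 + 0.7858 = 2.3764

2.376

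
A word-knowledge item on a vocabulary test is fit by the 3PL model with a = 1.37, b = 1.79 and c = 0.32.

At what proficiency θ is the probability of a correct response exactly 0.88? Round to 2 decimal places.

2.91

P(θ) = c + (1 − c) · 1 / (1 + exp(−a(θ − b)))
Remove guessing floor: (0.88 − 0.32)/(1 − 0.32) = 0.8235
logit = ln(0.8235/0.1765) = 1.5404
θ = b + logit/(a) = 1.79 + 1.5404/1.3700 = 2.9144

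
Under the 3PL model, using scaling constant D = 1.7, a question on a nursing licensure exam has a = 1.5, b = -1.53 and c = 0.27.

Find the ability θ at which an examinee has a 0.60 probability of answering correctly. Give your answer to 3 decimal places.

-1.605

P(θ) = c + (1 − c) · 1 / (1 + exp(−D·a(θ − b)))
Remove guessing floor: (0.60 − 0.27)/(1 − 0.27) = 0.4521
logit = ln(0.4521/0.5479) = -0.1924
θ = b + logit/(1.7·a) = -1.53 + (-0.1924)/2.5500 = -1.6054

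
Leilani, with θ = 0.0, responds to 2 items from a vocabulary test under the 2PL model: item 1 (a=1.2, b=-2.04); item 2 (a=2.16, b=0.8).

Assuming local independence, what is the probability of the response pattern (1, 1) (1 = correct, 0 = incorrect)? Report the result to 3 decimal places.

P(θ) = 1 / (1 + exp(−a(θ − b)))
P_1 = 1/(1+e^{-2.4480}) = 0.9204
P_2 = 1/(1+e^{1.7280}) = 0.1508
L = P_1 × P_2 = 0.9204 × 0.1508 = 0.13884

0.139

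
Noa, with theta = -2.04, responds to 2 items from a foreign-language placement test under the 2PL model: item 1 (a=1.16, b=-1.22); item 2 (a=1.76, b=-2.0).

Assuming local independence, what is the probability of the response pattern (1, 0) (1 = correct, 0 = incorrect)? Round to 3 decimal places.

P(theta) = 1 / (1 + exp(−a(theta − b)))
P_1 = 1/(1+e^{0.9512}) = 0.2786
P_2 = 1/(1+e^{0.0704}) = 0.4824
L = P_1 × (1−P_2) = 0.2786 × 0.5176 = 0.14422

0.144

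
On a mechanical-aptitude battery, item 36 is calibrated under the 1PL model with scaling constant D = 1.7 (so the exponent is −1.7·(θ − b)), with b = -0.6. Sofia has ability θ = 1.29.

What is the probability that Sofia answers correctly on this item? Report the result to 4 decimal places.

P(θ) = 1 / (1 + exp(−D·(θ − b)))
Exponent: 1.7 × (1.29 − (-0.6)) = 3.2130
1/(1 + e^{-3.2130}) = 0.9613
P = 0.9613

0.9613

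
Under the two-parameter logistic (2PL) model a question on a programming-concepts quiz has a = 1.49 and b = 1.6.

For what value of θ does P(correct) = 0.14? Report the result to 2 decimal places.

0.38

P(θ) = 1 / (1 + exp(−a(θ − b)))
logit = ln(0.1400/0.8600) = -1.8153
θ = b + logit/(a) = 1.6 + (-1.8153)/1.4900 = 0.3817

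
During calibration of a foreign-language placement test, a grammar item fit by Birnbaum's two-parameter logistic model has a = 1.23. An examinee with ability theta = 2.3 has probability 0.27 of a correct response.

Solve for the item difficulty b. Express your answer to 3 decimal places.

3.109

P(theta) = 1 / (1 + exp(−a(theta − b)))
logit(0.27) = ln(0.27/0.73) = -0.9946
b = theta − logit/(a) = 2.3 − (-0.9946)/1.2300 = 3.1086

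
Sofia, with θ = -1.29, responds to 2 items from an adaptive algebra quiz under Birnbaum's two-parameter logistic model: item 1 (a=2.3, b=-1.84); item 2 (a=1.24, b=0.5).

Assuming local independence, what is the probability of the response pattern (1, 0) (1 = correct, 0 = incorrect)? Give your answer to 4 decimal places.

0.7035

P(θ) = 1 / (1 + exp(−a(θ − b)))
P_1 = 1/(1+e^{-1.2650}) = 0.7799
P_2 = 1/(1+e^{2.2196}) = 0.0980
L = P_1 × (1−P_2) = 0.7799 × 0.9020 = 0.70345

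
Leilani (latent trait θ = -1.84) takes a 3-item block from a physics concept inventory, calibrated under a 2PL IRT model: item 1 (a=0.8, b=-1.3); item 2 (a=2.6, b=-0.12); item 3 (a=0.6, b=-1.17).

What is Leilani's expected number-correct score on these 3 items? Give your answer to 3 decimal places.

0.806

P(θ) = 1 / (1 + exp(−a(θ − b)))
P_1 = 1/(1+e^{0.4320}) = 0.3936
P_2 = 1/(1+e^{4.4720}) = 0.0113
P_3 = 1/(1+e^{0.4020}) = 0.4008
E[score] = 0.3936 + 0.0113 + 0.4008 = 0.8058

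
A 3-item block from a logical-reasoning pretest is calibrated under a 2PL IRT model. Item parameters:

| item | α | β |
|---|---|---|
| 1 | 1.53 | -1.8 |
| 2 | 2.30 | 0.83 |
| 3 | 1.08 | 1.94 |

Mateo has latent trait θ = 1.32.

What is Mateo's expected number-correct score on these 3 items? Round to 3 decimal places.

P(θ) = 1 / (1 + exp(−α(θ − β)))
P_1 = 1/(1+e^{-4.7736}) = 0.9916
P_2 = 1/(1+e^{-1.1270}) = 0.7553
P_3 = 1/(1+e^{0.6696}) = 0.3386
E[score] = 0.9916 + 0.7553 + 0.3386 = 2.0855

2.085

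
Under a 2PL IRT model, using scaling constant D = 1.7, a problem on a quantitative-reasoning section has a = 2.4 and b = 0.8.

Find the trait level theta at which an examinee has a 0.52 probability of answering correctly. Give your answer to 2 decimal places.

P(theta) = 1 / (1 + exp(−D·a(theta − b)))
logit = ln(0.5200/0.4800) = 0.0800
theta = b + logit/(1.7·a) = 0.8 + 0.0800/4.0800 = 0.8196

0.82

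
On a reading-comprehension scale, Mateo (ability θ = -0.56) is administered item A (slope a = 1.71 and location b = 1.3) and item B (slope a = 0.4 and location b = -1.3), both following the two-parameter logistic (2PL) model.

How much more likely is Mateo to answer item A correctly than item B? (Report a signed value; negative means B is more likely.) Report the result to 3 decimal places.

P(θ) = 1 / (1 + exp(−a(θ − b)))
P_A = 0.0399
P_B = 0.5735
P_A − P_B = -0.5336

-0.534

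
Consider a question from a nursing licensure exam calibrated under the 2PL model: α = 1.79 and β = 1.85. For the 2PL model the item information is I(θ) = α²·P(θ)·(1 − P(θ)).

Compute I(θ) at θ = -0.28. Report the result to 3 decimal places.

0.068

P = 1/(1+e^{3.8127}) = 0.0216
P(1−P) = 0.0216 × 0.9784 = 0.0211
I = α² × P(1−P) = 1.79² × 0.0211 = 0.06775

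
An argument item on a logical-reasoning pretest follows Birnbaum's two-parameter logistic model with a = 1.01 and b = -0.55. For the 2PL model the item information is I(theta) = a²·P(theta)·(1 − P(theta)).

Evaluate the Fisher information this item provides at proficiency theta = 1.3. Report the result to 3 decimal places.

P = 1/(1+e^{-1.8685}) = 0.8663
P(1−P) = 0.8663 × 0.1337 = 0.1158
I = a² × P(1−P) = 1.01² × 0.1158 = 0.11816

0.118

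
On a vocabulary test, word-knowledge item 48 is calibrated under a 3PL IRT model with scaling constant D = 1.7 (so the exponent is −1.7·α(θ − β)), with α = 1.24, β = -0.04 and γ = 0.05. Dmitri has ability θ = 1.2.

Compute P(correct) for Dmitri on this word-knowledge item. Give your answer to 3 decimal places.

0.935

P(θ) = γ + (1 − γ) · 1 / (1 + exp(−D·α(θ − β)))
Exponent: 1.7 × 1.24 × (1.2 − (-0.04)) = 2.6139
1/(1 + e^{-2.6139}) = 0.9318
P = 0.05 + 0.95 × 0.9318 = 0.9352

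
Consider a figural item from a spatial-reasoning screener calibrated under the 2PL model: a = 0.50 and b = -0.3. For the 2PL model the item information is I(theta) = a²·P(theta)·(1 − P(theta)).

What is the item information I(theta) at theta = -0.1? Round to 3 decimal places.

P = 1/(1+e^{-0.1000}) = 0.5250
P(1−P) = 0.5250 × 0.4750 = 0.2494
I = a² × P(1−P) = 0.50² × 0.2494 = 0.06234

0.062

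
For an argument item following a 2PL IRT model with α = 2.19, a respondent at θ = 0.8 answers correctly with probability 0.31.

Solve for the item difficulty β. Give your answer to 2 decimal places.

P(θ) = 1 / (1 + exp(−α(θ − β)))
logit(0.31) = ln(0.31/0.69) = -0.8001
β = θ − logit/(α) = 0.8 − (-0.8001)/2.1900 = 1.1654

1.17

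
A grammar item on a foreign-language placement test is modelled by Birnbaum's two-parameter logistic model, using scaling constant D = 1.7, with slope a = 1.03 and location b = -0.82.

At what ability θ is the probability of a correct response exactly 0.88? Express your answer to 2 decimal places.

0.32

P(θ) = 1 / (1 + exp(−D·a(θ − b)))
logit = ln(0.8800/0.1200) = 1.9924
θ = b + logit/(1.7·a) = -0.82 + 1.9924/1.7510 = 0.3179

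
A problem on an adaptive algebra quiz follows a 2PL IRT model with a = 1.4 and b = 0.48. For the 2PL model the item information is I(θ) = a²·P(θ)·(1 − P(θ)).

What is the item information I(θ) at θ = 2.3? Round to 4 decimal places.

P = 1/(1+e^{-2.5480}) = 0.9274
P(1−P) = 0.9274 × 0.0726 = 0.0673
I = a² × P(1−P) = 1.4² × 0.0673 = 0.13190

0.1319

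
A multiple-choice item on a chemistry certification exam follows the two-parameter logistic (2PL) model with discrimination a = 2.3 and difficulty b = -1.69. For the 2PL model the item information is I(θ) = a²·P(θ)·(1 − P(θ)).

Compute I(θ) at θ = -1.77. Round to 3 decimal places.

P = 1/(1+e^{0.1840}) = 0.4541
P(1−P) = 0.4541 × 0.5459 = 0.2479
I = a² × P(1−P) = 2.3² × 0.2479 = 1.31137

1.311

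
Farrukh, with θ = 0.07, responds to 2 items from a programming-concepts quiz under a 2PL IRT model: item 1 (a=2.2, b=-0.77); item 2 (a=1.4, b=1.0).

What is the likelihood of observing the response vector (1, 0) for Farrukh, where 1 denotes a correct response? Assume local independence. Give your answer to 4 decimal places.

0.6792

P(θ) = 1 / (1 + exp(−a(θ − b)))
P_1 = 1/(1+e^{-1.8480}) = 0.8639
P_2 = 1/(1+e^{1.3020}) = 0.2138
L = P_1 × (1−P_2) = 0.8639 × 0.7862 = 0.67917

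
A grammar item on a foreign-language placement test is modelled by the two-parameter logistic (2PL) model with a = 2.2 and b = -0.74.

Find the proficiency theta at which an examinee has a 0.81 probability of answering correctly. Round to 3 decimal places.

P(theta) = 1 / (1 + exp(−a(theta − b)))
logit = ln(0.8100/0.1900) = 1.4500
theta = b + logit/(a) = -0.74 + 1.4500/2.2000 = -0.0809

-0.081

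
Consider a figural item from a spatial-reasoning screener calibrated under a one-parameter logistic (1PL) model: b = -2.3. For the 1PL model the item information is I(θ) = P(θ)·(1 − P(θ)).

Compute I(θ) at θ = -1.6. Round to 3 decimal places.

0.222

P = 1/(1+e^{-0.7000}) = 0.6682
P(1−P) = 0.6682 × 0.3318 = 0.2217
I = P(1−P) = 0.22171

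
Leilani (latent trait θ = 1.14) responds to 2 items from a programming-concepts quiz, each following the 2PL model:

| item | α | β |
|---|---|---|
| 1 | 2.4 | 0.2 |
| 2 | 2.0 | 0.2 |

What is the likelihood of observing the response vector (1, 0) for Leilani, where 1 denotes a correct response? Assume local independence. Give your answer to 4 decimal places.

P(θ) = 1 / (1 + exp(−α(θ − β)))
P_1 = 1/(1+e^{-2.2560}) = 0.9052
P_2 = 1/(1+e^{-1.8800}) = 0.8676
L = P_1 × (1−P_2) = 0.9052 × 0.1324 = 0.11983

0.1198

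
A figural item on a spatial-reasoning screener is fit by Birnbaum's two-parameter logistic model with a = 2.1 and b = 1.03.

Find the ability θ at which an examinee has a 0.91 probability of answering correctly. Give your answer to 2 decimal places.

2.13

P(θ) = 1 / (1 + exp(−a(θ − b)))
logit = ln(0.9100/0.0900) = 2.3136
θ = b + logit/(a) = 1.03 + 2.3136/2.1000 = 2.1317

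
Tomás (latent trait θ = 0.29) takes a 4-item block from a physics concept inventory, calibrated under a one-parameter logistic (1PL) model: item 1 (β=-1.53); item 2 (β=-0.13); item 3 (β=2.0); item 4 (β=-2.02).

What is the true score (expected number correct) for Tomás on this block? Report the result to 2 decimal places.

P(θ) = 1 / (1 + exp(−(θ − β)))
P_1 = 1/(1+e^{-1.8200}) = 0.8606
P_2 = 1/(1+e^{-0.4200}) = 0.6035
P_3 = 1/(1+e^{1.7100}) = 0.1532
P_4 = 1/(1+e^{-2.3100}) = 0.9097
E[score] = 0.8606 + 0.6035 + 0.1532 + 0.9097 = 2.5269

2.53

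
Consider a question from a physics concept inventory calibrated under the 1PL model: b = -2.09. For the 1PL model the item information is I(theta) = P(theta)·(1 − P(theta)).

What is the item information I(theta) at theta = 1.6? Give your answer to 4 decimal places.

0.0238

P = 1/(1+e^{-3.6900}) = 0.9756
P(1−P) = 0.9756 × 0.0244 = 0.0238
I = P(1−P) = 0.02377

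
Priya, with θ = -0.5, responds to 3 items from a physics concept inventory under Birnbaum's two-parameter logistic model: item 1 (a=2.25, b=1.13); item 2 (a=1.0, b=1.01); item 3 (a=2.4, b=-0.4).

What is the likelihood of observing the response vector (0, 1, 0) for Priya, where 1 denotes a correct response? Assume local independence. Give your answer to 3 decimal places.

0.099

P(θ) = 1 / (1 + exp(−a(θ − b)))
P_1 = 1/(1+e^{3.6675}) = 0.0249
P_2 = 1/(1+e^{1.5100}) = 0.1809
P_3 = 1/(1+e^{0.2400}) = 0.4403
L = (1−P_1) × P_2 × (1−P_3) = 0.9751 × 0.1809 × 0.5597 = 0.09875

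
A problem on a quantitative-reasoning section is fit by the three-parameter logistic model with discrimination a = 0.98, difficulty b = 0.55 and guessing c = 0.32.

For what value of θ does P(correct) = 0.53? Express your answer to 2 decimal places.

P(θ) = c + (1 − c) · 1 / (1 + exp(−a(θ − b)))
Remove guessing floor: (0.53 − 0.32)/(1 − 0.32) = 0.3088
logit = ln(0.3088/0.6912) = -0.8056
θ = b + logit/(a) = 0.55 + (-0.8056)/0.9800 = -0.2721

-0.27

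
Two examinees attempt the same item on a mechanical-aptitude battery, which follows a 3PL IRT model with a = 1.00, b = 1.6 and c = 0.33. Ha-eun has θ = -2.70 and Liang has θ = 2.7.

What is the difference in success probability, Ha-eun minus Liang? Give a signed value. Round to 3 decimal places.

-0.494

P(θ) = c + (1 − c) · 1 / (1 + exp(−a(θ − b)))
P(Ha-eun) = 0.3390  [exponent -4.3000]
P(Liang) = 0.8327  [exponent 1.1000]
Difference = 0.3390 − 0.8327 = -0.4937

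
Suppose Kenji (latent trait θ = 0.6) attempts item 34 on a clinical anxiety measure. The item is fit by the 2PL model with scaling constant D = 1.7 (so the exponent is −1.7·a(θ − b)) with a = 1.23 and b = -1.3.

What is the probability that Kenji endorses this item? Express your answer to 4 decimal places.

P(θ) = 1 / (1 + exp(−D·a(θ − b)))
Exponent: 1.7 × 1.23 × (0.6 − (-1.3)) = 3.9729
1/(1 + e^{-3.9729}) = 0.9815
P = 0.9815

0.9815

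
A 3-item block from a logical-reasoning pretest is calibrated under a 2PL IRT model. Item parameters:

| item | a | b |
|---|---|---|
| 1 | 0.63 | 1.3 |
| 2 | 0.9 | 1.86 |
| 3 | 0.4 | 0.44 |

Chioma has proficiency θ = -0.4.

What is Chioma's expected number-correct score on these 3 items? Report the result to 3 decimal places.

0.788

P(θ) = 1 / (1 + exp(−a(θ − b)))
P_1 = 1/(1+e^{1.0710}) = 0.2552
P_2 = 1/(1+e^{2.0340}) = 0.1157
P_3 = 1/(1+e^{0.3360}) = 0.4168
E[score] = 0.2552 + 0.1157 + 0.4168 = 0.7877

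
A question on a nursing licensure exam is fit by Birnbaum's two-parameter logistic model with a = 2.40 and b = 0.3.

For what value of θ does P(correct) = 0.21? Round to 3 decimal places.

P(θ) = 1 / (1 + exp(−a(θ − b)))
logit = ln(0.2100/0.7900) = -1.3249
θ = b + logit/(a) = 0.3 + (-1.3249)/2.4000 = -0.2521

-0.252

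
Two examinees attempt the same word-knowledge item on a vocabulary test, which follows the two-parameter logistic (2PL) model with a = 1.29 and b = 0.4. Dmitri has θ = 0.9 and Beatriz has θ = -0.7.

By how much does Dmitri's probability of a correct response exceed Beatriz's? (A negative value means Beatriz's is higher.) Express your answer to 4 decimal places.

0.4611

P(θ) = 1 / (1 + exp(−a(θ − b)))
P(Dmitri) = 0.6559  [exponent 0.6450]
P(Beatriz) = 0.1948  [exponent -1.4190]
Difference = 0.6559 − 0.1948 = 0.4611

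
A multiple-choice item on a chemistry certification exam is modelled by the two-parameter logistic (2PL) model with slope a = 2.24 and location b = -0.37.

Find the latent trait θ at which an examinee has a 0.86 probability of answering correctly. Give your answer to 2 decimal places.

P(θ) = 1 / (1 + exp(−a(θ − b)))
logit = ln(0.8600/0.1400) = 1.8153
θ = b + logit/(a) = -0.37 + 1.8153/2.2400 = 0.4404

0.44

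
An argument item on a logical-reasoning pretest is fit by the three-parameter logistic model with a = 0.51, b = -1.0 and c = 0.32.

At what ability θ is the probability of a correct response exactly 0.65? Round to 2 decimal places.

-1.12

P(θ) = c + (1 − c) · 1 / (1 + exp(−a(θ − b)))
Remove guessing floor: (0.65 − 0.32)/(1 − 0.32) = 0.4853
logit = ln(0.4853/0.5147) = -0.0588
θ = b + logit/(a) = -1.0 + (-0.0588)/0.5100 = -1.1154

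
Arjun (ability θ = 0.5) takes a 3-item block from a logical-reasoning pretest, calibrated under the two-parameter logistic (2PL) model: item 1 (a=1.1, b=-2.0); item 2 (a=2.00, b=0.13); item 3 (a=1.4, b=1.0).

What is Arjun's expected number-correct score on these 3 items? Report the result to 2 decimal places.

1.95

P(θ) = 1 / (1 + exp(−a(θ − b)))
P_1 = 1/(1+e^{-2.7500}) = 0.9399
P_2 = 1/(1+e^{-0.7400}) = 0.6770
P_3 = 1/(1+e^{0.7000}) = 0.3318
E[score] = 0.9399 + 0.6770 + 0.3318 = 1.9487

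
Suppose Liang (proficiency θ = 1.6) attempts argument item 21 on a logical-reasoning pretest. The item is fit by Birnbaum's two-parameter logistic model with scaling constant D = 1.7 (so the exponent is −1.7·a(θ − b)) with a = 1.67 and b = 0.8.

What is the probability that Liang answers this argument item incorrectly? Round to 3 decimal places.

P(θ) = 1 / (1 + exp(−D·a(θ − b)))
Exponent: 1.7 × 1.67 × (1.6 − 0.8) = 2.2712
1/(1 + e^{-2.2712}) = 0.9065
P = 0.9065
P(incorrect) = 1 − 0.9065 = 0.0935

0.094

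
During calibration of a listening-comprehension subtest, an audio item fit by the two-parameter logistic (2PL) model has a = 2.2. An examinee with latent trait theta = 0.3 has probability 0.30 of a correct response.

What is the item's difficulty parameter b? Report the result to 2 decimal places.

0.69

P(theta) = 1 / (1 + exp(−a(theta − b)))
logit(0.30) = ln(0.30/0.70) = -0.8473
b = theta − logit/(a) = 0.3 − (-0.8473)/2.2000 = 0.6851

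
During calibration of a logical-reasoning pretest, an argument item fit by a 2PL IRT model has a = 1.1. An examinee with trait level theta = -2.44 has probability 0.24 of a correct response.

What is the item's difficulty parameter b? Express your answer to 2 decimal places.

P(theta) = 1 / (1 + exp(−a(theta − b)))
logit(0.24) = ln(0.24/0.76) = -1.1527
b = theta − logit/(a) = -2.44 − (-1.1527)/1.1000 = -1.3921

-1.39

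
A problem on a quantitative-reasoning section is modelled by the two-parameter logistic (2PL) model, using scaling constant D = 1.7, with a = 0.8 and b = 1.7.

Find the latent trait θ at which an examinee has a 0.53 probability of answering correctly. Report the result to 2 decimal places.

1.79

P(θ) = 1 / (1 + exp(−D·a(θ − b)))
logit = ln(0.5300/0.4700) = 0.1201
θ = b + logit/(1.7·a) = 1.7 + 0.1201/1.3600 = 1.7883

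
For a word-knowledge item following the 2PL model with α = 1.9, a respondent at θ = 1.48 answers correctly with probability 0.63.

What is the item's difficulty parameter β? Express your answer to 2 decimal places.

P(θ) = 1 / (1 + exp(−α(θ − β)))
logit(0.63) = ln(0.63/0.37) = 0.5322
β = θ − logit/(α) = 1.48 − 0.5322/1.9000 = 1.1999

1.20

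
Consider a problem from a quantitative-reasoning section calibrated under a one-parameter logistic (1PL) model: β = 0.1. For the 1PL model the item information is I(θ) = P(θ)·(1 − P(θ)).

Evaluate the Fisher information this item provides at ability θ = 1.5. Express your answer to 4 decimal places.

0.1587

P = 1/(1+e^{-1.4000}) = 0.8022
P(1−P) = 0.8022 × 0.1978 = 0.1587
I = P(1−P) = 0.15868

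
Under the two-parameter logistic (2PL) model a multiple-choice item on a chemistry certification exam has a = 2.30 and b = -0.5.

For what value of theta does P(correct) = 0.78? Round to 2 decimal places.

0.05

P(theta) = 1 / (1 + exp(−a(theta − b)))
logit = ln(0.7800/0.2200) = 1.2657
theta = b + logit/(a) = -0.5 + 1.2657/2.3000 = 0.0503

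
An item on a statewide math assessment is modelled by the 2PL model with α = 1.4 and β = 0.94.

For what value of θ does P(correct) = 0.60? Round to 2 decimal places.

P(θ) = 1 / (1 + exp(−α(θ − β)))
logit = ln(0.6000/0.4000) = 0.4055
θ = β + logit/(α) = 0.94 + 0.4055/1.4000 = 1.2296

1.23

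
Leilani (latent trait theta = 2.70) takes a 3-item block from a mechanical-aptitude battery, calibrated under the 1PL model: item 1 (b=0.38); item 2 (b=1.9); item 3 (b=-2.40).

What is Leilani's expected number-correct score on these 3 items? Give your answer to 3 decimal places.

2.594

P(theta) = 1 / (1 + exp(−(theta − b)))
P_1 = 1/(1+e^{-2.3200}) = 0.9105
P_2 = 1/(1+e^{-0.8000}) = 0.6900
P_3 = 1/(1+e^{-5.1000}) = 0.9939
E[score] = 0.9105 + 0.6900 + 0.9939 = 2.5944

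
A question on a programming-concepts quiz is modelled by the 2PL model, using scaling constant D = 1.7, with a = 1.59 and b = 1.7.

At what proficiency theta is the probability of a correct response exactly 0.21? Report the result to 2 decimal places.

1.21

P(theta) = 1 / (1 + exp(−D·a(theta − b)))
logit = ln(0.2100/0.7900) = -1.3249
theta = b + logit/(1.7·a) = 1.7 + (-1.3249)/2.7030 = 1.2098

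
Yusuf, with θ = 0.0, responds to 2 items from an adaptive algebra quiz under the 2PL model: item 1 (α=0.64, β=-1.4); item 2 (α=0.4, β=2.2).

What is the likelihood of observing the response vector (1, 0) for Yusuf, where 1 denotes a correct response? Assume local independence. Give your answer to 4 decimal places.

P(θ) = 1 / (1 + exp(−α(θ − β)))
P_1 = 1/(1+e^{-0.8960}) = 0.7101
P_2 = 1/(1+e^{0.8800}) = 0.2932
L = P_1 × (1−P_2) = 0.7101 × 0.7068 = 0.50193

0.5019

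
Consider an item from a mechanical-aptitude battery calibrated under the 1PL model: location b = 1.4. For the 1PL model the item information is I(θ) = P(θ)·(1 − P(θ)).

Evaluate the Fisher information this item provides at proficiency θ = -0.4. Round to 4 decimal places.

P = 1/(1+e^{1.8000}) = 0.1419
P(1−P) = 0.1419 × 0.8581 = 0.1217
I = P(1−P) = 0.12173

0.1217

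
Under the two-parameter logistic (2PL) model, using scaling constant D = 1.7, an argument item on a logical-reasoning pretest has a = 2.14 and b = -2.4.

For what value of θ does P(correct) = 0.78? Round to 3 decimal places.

P(θ) = 1 / (1 + exp(−D·a(θ − b)))
logit = ln(0.7800/0.2200) = 1.2657
θ = b + logit/(1.7·a) = -2.4 + 1.2657/3.6380 = -2.0521

-2.052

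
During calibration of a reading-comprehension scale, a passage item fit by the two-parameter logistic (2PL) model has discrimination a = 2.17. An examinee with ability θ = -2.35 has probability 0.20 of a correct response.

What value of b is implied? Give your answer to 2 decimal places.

P(θ) = 1 / (1 + exp(−a(θ − b)))
logit(0.20) = ln(0.20/0.80) = -1.3863
b = θ − logit/(a) = -2.35 − (-1.3863)/2.1700 = -1.7112

-1.71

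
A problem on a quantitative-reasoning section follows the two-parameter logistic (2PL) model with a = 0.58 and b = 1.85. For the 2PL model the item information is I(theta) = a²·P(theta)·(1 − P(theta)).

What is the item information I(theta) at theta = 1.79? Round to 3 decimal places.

P = 1/(1+e^{0.0348}) = 0.4913
P(1−P) = 0.4913 × 0.5087 = 0.2499
I = a² × P(1−P) = 0.58² × 0.2499 = 0.08407

0.084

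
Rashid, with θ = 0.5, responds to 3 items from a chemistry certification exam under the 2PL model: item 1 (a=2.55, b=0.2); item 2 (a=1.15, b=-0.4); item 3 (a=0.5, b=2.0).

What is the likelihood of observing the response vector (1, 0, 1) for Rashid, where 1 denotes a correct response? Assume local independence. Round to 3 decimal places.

0.057

P(θ) = 1 / (1 + exp(−a(θ − b)))
P_1 = 1/(1+e^{-0.7650}) = 0.6824
P_2 = 1/(1+e^{-1.0350}) = 0.7379
P_3 = 1/(1+e^{0.7500}) = 0.3208
L = P_1 × (1−P_2) × P_3 = 0.6824 × 0.2621 × 0.3208 = 0.05739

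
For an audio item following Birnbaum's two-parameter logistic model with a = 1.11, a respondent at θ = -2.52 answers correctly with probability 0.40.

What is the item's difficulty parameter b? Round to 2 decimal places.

P(θ) = 1 / (1 + exp(−a(θ − b)))
logit(0.40) = ln(0.40/0.60) = -0.4055
b = θ − logit/(a) = -2.52 − (-0.4055)/1.1100 = -2.1547

-2.15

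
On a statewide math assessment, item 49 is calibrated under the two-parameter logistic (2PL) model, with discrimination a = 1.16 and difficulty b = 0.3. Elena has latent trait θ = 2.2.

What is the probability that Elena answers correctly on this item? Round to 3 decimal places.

P(θ) = 1 / (1 + exp(−a(θ − b)))
Exponent: 1.16 × (2.2 − 0.3) = 2.2040
1/(1 + e^{-2.2040}) = 0.9006

0.901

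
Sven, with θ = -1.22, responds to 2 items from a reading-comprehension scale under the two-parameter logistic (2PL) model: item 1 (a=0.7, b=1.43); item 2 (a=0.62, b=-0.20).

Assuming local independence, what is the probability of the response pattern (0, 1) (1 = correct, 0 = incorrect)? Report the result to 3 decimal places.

P(θ) = 1 / (1 + exp(−a(θ − b)))
P_1 = 1/(1+e^{1.8550}) = 0.1353
P_2 = 1/(1+e^{0.6324}) = 0.3470
L = (1−P_1) × P_2 = 0.8647 × 0.3470 = 0.30003

0.300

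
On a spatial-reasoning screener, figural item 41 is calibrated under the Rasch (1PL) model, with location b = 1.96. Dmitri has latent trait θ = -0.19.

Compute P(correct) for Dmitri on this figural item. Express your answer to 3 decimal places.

0.104

P(θ) = 1 / (1 + exp(−(θ − b)))
Exponent: (-0.19 − 1.96) = -2.1500
1/(1 + e^{2.1500}) = 0.1043
P = 0.1043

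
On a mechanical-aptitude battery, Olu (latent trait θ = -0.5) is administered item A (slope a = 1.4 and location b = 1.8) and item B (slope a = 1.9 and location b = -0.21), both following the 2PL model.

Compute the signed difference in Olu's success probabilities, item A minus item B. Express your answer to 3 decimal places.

P(θ) = 1 / (1 + exp(−a(θ − b)))
P_A = 0.0384
P_B = 0.3656
P_A − P_B = -0.3272

-0.327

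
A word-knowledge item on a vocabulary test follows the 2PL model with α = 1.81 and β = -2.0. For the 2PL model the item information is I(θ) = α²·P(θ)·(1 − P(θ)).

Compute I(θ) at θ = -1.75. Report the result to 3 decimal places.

P = 1/(1+e^{-0.4525}) = 0.6112
P(1−P) = 0.6112 × 0.3888 = 0.2376
I = α² × P(1−P) = 1.81² × 0.2376 = 0.77849

0.778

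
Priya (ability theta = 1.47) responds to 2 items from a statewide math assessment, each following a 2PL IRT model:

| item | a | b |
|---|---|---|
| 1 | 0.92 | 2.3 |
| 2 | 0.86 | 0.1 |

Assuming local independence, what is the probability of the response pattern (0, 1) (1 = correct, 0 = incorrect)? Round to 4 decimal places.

P(theta) = 1 / (1 + exp(−a(theta − b)))
P_1 = 1/(1+e^{0.7636}) = 0.3179
P_2 = 1/(1+e^{-1.1782}) = 0.7646
L = (1−P_1) × P_2 = 0.6821 × 0.7646 = 0.52158

0.5216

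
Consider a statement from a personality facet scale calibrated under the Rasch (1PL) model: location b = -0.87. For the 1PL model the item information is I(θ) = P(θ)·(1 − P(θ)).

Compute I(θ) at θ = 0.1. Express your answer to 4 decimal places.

0.1993

P = 1/(1+e^{-0.9700}) = 0.7251
P(1−P) = 0.7251 × 0.2749 = 0.1993
I = P(1−P) = 0.19932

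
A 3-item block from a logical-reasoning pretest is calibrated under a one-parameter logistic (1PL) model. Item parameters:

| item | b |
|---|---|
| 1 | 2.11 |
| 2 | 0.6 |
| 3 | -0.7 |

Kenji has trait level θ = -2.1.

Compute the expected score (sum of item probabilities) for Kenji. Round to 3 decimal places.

0.275

P(θ) = 1 / (1 + exp(−(θ − b)))
P_1 = 1/(1+e^{4.2100}) = 0.0146
P_2 = 1/(1+e^{2.7000}) = 0.0630
P_3 = 1/(1+e^{1.4000}) = 0.1978
E[score] = 0.0146 + 0.0630 + 0.1978 = 0.2754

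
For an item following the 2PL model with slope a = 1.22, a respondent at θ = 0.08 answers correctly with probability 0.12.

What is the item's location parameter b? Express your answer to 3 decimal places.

P(θ) = 1 / (1 + exp(−a(θ − b)))
logit(0.12) = ln(0.12/0.88) = -1.9924
b = θ − logit/(a) = 0.08 − (-1.9924)/1.2200 = 1.7131

1.713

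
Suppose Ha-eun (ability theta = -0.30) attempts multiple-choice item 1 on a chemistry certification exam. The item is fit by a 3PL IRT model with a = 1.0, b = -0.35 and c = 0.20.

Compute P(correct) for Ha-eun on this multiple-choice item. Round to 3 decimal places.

P(theta) = c + (1 − c) · 1 / (1 + exp(−a(theta − b)))
Exponent: 1.0 × (-0.30 − (-0.35)) = 0.0500
1/(1 + e^{-0.0500}) = 0.5125
P = 0.20 + 0.80 × 0.5125 = 0.6100

0.610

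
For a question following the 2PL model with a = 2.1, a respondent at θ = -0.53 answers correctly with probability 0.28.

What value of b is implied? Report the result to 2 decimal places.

-0.08

P(θ) = 1 / (1 + exp(−a(θ − b)))
logit(0.28) = ln(0.28/0.72) = -0.9445
b = θ − logit/(a) = -0.53 − (-0.9445)/2.1000 = -0.0803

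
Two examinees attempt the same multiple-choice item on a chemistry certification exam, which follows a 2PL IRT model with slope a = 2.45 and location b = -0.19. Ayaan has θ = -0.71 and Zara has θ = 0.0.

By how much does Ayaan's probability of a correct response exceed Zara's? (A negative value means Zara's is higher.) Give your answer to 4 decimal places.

P(θ) = 1 / (1 + exp(−a(θ − b)))
P(Ayaan) = 0.2186  [exponent -1.2740]
P(Zara) = 0.6143  [exponent 0.4655]
Difference = 0.2186 − 0.6143 = -0.3957

-0.3957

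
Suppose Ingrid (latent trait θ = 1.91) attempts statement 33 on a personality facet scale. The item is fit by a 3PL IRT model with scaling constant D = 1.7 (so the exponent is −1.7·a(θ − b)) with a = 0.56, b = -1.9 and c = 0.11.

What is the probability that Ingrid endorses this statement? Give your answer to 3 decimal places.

P(θ) = c + (1 − c) · 1 / (1 + exp(−D·a(θ − b)))
Exponent: 1.7 × 0.56 × (1.91 − (-1.9)) = 3.6271
1/(1 + e^{-3.6271}) = 0.9741
P = 0.11 + 0.89 × 0.9741 = 0.9769

0.977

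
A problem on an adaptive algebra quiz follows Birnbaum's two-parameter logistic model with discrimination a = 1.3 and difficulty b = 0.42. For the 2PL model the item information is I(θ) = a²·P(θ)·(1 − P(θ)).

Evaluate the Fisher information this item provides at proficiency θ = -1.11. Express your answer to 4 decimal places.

P = 1/(1+e^{1.9890}) = 0.1204
P(1−P) = 0.1204 × 0.8796 = 0.1059
I = a² × P(1−P) = 1.3² × 0.1059 = 0.17893

0.1789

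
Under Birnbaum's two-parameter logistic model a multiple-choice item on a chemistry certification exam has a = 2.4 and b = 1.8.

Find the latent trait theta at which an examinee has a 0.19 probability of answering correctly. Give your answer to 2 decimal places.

P(theta) = 1 / (1 + exp(−a(theta − b)))
logit = ln(0.1900/0.8100) = -1.4500
theta = b + logit/(a) = 1.8 + (-1.4500)/2.4000 = 1.1958

1.20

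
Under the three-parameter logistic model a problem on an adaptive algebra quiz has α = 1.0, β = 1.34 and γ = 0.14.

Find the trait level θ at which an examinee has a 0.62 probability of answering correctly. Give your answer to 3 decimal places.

P(θ) = γ + (1 − γ) · 1 / (1 + exp(−α(θ − β)))
Remove guessing floor: (0.62 − 0.14)/(1 − 0.14) = 0.5581
logit = ln(0.5581/0.4419) = 0.2336
θ = β + logit/(α) = 1.34 + 0.2336/1.0000 = 1.5736

1.574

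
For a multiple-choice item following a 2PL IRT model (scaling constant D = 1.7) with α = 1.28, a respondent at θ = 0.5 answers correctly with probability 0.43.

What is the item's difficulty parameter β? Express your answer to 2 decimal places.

P(θ) = 1 / (1 + exp(−D·α(θ − β)))
logit(0.43) = ln(0.43/0.57) = -0.2819
β = θ − logit/(1.7·α) = 0.5 − (-0.2819)/2.1760 = 0.6295

0.63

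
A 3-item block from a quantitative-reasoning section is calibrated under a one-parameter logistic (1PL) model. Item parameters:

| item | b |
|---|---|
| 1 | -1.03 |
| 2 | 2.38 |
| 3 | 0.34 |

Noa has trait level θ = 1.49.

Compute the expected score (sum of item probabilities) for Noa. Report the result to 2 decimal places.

1.98

P(θ) = 1 / (1 + exp(−(θ − b)))
P_1 = 1/(1+e^{-2.5200}) = 0.9255
P_2 = 1/(1+e^{0.8900}) = 0.2911
P_3 = 1/(1+e^{-1.1500}) = 0.7595
E[score] = 0.9255 + 0.2911 + 0.7595 = 1.9762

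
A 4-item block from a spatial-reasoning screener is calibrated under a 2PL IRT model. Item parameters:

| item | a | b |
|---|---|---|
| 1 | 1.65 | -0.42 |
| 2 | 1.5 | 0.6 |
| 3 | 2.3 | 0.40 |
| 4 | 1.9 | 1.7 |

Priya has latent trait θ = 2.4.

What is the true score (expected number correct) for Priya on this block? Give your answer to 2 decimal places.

P(θ) = 1 / (1 + exp(−a(θ − b)))
P_1 = 1/(1+e^{-4.6530}) = 0.9906
P_2 = 1/(1+e^{-2.7000}) = 0.9370
P_3 = 1/(1+e^{-4.6000}) = 0.9900
P_4 = 1/(1+e^{-1.3300}) = 0.7908
E[score] = 0.9906 + 0.9370 + 0.9900 + 0.7908 = 3.7085

3.71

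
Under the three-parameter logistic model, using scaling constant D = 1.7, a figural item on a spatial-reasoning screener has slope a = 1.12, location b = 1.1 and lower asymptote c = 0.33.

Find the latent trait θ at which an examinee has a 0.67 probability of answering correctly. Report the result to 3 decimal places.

P(θ) = c + (1 − c) · 1 / (1 + exp(−D·a(θ − b)))
Remove guessing floor: (0.67 − 0.33)/(1 − 0.33) = 0.5075
logit = ln(0.5075/0.4925) = 0.0299
θ = b + logit/(1.7·a) = 1.1 + 0.0299/1.9040 = 1.1157

1.116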